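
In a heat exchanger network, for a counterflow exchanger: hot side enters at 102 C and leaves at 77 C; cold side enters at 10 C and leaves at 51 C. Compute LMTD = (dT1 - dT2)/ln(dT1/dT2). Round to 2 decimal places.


dT1 = Th_in - Tc_out = 102 - 51 = 51
dT2 = Th_out - Tc_in = 77 - 10 = 67
LMTD = (dT1 - dT2) / ln(dT1/dT2)
LMTD = (51 - 67) / ln(51/67)
LMTD = 58.64 K


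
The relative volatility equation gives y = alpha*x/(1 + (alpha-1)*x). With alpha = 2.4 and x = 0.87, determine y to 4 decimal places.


y = alpha*x / (1 + (alpha-1)*x)
y = 2.4*0.87 / (1 + (2.4-1)*0.87)
y = 2.088 / (1 + 1.218)
y = 2.088 / 2.218
y = 0.9414


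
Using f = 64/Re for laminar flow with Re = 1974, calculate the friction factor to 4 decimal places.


f = 64 / Re
f = 64 / 1974
f = 0.0324


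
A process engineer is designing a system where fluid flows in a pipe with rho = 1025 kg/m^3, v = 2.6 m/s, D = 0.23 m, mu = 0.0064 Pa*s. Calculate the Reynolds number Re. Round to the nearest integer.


Re = rho * v * D / mu
Re = 1025 * 2.6 * 0.23 / 0.0064
Re = 612.95 / 0.0064
Re = 95773


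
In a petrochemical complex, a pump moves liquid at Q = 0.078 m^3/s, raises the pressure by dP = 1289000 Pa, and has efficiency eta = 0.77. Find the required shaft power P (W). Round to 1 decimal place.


P = Q * dP / eta
P = 0.078 * 1289000 / 0.77
P = 100542.0 / 0.77
P = 130574.0 W


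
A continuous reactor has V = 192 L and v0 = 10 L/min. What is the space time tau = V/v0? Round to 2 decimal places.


tau = V / v0
tau = 192 / 10
tau = 19.20 min


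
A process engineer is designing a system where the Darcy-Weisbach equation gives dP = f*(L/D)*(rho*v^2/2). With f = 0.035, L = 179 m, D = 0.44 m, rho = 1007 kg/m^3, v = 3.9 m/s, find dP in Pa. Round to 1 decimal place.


dP = f * (L/D) * (rho*v^2/2)
dP = 0.035 * (179/0.44) * (1007*3.9^2/2)
L/D = 406.81818182
rho*v^2/2 = 1007*15.21/2 = 7658.235
dP = 0.035 * 406.81818182 * 7658.235
dP = 109042.8 Pa


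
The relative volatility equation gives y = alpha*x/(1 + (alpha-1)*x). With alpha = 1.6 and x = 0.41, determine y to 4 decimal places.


y = alpha*x / (1 + (alpha-1)*x)
y = 1.6*0.41 / (1 + (1.6-1)*0.41)
y = 0.656 / (1 + 0.246)
y = 0.656 / 1.246
y = 0.5265


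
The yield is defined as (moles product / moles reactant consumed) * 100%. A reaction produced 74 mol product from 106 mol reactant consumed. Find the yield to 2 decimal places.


Yield = (moles product / moles consumed) * 100%
Yield = (74 / 106) * 100
Yield = 0.6981 * 100
Yield = 69.81%


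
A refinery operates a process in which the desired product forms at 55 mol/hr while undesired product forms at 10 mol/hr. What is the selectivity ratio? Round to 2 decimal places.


S = desired product rate / undesired product rate
S = 55 / 10
S = 5.50


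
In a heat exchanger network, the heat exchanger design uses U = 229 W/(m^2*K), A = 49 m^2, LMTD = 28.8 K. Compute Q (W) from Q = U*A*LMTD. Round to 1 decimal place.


Q = U * A * LMTD
Q = 229 * 49 * 28.8
Q = 323164.8 W


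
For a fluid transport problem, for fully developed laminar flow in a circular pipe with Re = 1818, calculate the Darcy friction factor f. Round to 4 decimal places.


f = 64 / Re
f = 64 / 1818
f = 0.0352


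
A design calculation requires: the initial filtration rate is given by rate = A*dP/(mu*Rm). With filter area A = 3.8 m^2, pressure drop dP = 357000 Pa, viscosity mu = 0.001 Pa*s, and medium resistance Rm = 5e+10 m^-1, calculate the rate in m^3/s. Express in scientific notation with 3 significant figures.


rate = A * dP / (mu * Rm)
rate = 3.8 * 357000 / (0.001 * 5e+10)
rate = 1356600.0 / 5.000e+07
rate = 2.71e-02 m^3/s


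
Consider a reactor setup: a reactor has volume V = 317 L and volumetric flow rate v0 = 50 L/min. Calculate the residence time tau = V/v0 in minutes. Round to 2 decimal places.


tau = V / v0
tau = 317 / 50
tau = 6.34 min


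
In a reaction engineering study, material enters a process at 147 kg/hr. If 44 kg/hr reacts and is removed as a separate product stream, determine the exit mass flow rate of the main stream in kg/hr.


Steady-state mass balance on the main outlet: F_out = F_in - F_removed
F_out = 147 - 44
F_out = 103 kg/hr


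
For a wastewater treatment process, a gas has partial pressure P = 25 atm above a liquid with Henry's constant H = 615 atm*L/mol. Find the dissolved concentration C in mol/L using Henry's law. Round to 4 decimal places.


C = P / H
C = 25 / 615
C = 0.0407 mol/L


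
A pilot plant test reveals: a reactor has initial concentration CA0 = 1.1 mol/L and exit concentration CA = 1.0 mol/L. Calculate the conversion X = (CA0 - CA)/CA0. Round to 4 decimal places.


X = (CA0 - CA) / CA0
X = (1.1 - 1.0) / 1.1
X = 0.1 / 1.1
X = 0.0909


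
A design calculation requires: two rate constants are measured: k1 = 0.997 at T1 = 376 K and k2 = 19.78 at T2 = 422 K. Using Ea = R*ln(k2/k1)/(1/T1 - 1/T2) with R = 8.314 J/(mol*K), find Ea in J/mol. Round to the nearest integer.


Ea = R * ln(k2/k1) / (1/T1 - 1/T2)
ln(k2/k1) = ln(19.78/0.997) = 2.9876758
1/T1 - 1/T2 = 1/376 - 1/422 = 0.000289906222
Ea = 8.314 * 2.9876758 / 0.000289906222
Ea = 85681 J/mol


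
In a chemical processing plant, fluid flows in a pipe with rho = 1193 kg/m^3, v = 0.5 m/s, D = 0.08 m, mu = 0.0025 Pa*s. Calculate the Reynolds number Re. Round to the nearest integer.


Re = rho * v * D / mu
Re = 1193 * 0.5 * 0.08 / 0.0025
Re = 47.72 / 0.0025
Re = 19088


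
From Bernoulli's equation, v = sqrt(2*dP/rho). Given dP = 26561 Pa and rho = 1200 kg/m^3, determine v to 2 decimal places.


v = sqrt(2*dP/rho)
v = sqrt(2*26561/1200)
v = sqrt(44.268333)
v = 6.65 m/s


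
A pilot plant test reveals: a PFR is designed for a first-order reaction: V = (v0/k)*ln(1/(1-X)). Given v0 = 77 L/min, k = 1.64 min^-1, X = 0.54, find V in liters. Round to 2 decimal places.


V = (v0/k) * ln(1/(1-X))
V = (77/1.64) * ln(1/(1-0.54))
V = 46.95122 * ln(2.173913)
V = 46.95122 * 0.776529
V = 36.46 L


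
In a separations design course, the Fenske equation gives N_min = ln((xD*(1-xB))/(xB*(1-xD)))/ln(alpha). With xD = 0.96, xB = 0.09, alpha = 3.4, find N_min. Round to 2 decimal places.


N_min = ln((xD*(1-xB))/(xB*(1-xD))) / ln(alpha)
Numerator inside ln: 0.8736 / 0.0036 = 242.666667
ln(242.666667) = 5.491689
ln(alpha) = ln(3.4) = 1.223775
N_min = 5.491689 / 1.223775 = 4.49


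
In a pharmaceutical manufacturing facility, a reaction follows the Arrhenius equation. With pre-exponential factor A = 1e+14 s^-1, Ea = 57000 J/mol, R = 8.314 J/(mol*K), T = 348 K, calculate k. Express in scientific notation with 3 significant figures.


k = A * exp(-Ea/(R*T))
k = 1e+14 * exp(-57000 / (8.314 * 348))
k = 1e+14 * exp(-19.700878)
k = 2.78e+05


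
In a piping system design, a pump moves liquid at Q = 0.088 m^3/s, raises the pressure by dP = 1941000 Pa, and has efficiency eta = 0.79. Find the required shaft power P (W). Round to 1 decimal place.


P = Q * dP / eta
P = 0.088 * 1941000 / 0.79
P = 170808.0 / 0.79
P = 216212.7 W


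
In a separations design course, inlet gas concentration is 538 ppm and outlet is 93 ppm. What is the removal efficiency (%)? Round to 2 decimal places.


Efficiency = (G_in - G_out) / G_in * 100%
Efficiency = (538 - 93) / 538 * 100
Efficiency = 445 / 538 * 100
Efficiency = 82.71%


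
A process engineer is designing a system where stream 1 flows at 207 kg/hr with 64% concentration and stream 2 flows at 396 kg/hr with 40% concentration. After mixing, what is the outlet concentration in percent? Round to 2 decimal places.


Mass balance on solute: F1*x1 + F2*x2 = F3*x3
F3 = F1 + F2 = 207 + 396 = 603 kg/hr
x3 = (F1*x1 + F2*x2)/F3
x3 = (207*0.64 + 396*0.4) / 603
x3 = 48.24%


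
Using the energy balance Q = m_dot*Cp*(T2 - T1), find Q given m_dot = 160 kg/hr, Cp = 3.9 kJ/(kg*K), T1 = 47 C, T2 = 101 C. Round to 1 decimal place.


Q = m_dot * Cp * (T2 - T1)
Q = 160 * 3.9 * (101 - 47)
Q = 160 * 3.9 * 54
Q = 33696.0 kJ/hr


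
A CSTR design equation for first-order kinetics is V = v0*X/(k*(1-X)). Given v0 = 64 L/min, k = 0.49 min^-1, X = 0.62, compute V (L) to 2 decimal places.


V = v0 * X / (k * (1 - X))
V = 64 * 0.62 / (0.49 * (1 - 0.62))
V = 39.68 / (0.49 * 0.38)
V = 39.68 / 0.1862
V = 213.10 L


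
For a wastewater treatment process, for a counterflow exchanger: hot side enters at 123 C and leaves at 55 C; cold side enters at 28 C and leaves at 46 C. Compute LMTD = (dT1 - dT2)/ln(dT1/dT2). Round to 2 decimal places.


dT1 = Th_in - Tc_out = 123 - 46 = 77
dT2 = Th_out - Tc_in = 55 - 28 = 27
LMTD = (dT1 - dT2) / ln(dT1/dT2)
LMTD = (77 - 27) / ln(77/27)
LMTD = 47.71 K


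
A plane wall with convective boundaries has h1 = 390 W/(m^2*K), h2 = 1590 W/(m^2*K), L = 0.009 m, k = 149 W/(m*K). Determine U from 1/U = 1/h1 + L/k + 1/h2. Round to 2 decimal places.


1/U = 1/h1 + L/k + 1/h2
1/U = 1/390 + 0.009/149 + 1/1590
1/U = 0.0025641026 + 6.04027e-05 + 0.0006289308
1/U = 0.0032534361
U = 307.37 W/(m^2*K)


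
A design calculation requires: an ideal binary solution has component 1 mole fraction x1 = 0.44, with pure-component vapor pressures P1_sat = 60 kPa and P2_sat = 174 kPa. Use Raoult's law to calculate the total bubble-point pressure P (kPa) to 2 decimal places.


P = x1*P1_sat + x2*P2_sat
x2 = 1 - x1 = 1 - 0.44 = 0.56
P = 0.44*60 + 0.56*174
P = 26.4 + 97.44
P = 123.84 kPa


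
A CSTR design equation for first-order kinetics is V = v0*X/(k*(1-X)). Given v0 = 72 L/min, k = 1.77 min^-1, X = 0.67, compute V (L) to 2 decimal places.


V = v0 * X / (k * (1 - X))
V = 72 * 0.67 / (1.77 * (1 - 0.67))
V = 48.24 / (1.77 * 0.33)
V = 48.24 / 0.5841
V = 82.59 L


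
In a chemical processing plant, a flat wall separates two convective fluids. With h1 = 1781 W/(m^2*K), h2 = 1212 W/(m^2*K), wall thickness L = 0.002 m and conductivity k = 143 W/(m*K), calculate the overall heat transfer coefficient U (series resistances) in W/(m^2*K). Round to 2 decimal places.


1/U = 1/h1 + L/k + 1/h2
1/U = 1/1781 + 0.002/143 + 1/1212
1/U = 0.0005614823 + 1.3986e-05 + 0.0008250825
1/U = 0.0014005508
U = 714.00 W/(m^2*K)


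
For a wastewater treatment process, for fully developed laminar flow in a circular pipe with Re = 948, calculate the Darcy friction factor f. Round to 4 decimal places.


f = 64 / Re
f = 64 / 948
f = 0.0675


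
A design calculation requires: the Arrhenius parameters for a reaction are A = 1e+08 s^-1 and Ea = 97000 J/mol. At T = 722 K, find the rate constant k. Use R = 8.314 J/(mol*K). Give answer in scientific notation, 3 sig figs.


k = A * exp(-Ea/(R*T))
k = 1e+08 * exp(-97000 / (8.314 * 722))
k = 1e+08 * exp(-16.159373)
k = 9.60e+00


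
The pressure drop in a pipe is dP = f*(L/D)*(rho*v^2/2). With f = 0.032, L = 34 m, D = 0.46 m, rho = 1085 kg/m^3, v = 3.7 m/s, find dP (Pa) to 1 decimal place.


dP = f * (L/D) * (rho*v^2/2)
dP = 0.032 * (34/0.46) * (1085*3.7^2/2)
L/D = 73.91304348
rho*v^2/2 = 1085*13.69/2 = 7426.825
dP = 0.032 * 73.91304348 * 7426.825
dP = 17566.1 Pa


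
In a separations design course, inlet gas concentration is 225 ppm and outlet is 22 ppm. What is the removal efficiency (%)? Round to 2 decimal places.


Efficiency = (G_in - G_out) / G_in * 100%
Efficiency = (225 - 22) / 225 * 100
Efficiency = 203 / 225 * 100
Efficiency = 90.22%


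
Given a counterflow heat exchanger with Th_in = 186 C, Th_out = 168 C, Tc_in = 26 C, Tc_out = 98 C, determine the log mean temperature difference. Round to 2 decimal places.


dT1 = Th_in - Tc_out = 186 - 98 = 88
dT2 = Th_out - Tc_in = 168 - 26 = 142
LMTD = (dT1 - dT2) / ln(dT1/dT2)
LMTD = (88 - 142) / ln(88/142)
LMTD = 112.85 K


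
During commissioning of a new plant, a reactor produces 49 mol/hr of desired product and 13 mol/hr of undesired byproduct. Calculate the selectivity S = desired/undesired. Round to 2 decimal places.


S = desired product rate / undesired product rate
S = 49 / 13
S = 3.77


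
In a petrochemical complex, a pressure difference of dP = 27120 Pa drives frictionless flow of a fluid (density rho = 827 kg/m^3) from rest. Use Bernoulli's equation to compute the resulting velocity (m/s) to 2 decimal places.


v = sqrt(2*dP/rho)
v = sqrt(2*27120/827)
v = sqrt(65.586457)
v = 8.10 m/s


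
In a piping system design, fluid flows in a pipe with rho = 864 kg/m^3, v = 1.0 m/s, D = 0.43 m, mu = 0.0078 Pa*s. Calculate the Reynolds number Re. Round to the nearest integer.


Re = rho * v * D / mu
Re = 864 * 1.0 * 0.43 / 0.0078
Re = 371.52 / 0.0078
Re = 47631


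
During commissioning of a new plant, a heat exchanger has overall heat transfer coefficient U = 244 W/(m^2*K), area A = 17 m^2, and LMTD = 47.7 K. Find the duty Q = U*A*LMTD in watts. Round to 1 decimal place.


Q = U * A * LMTD
Q = 244 * 17 * 47.7
Q = 197859.6 W


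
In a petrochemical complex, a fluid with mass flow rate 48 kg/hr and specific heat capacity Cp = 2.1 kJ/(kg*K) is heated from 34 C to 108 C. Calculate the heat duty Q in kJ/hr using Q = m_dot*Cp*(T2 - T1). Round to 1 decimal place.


Q = m_dot * Cp * (T2 - T1)
Q = 48 * 2.1 * (108 - 34)
Q = 48 * 2.1 * 74
Q = 7459.2 kJ/hr


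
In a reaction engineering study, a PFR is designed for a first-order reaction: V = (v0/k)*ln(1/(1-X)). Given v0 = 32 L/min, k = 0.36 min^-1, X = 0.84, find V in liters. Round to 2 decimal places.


V = (v0/k) * ln(1/(1-X))
V = (32/0.36) * ln(1/(1-0.84))
V = 88.888889 * ln(6.25)
V = 88.888889 * 1.832581
V = 162.90 L


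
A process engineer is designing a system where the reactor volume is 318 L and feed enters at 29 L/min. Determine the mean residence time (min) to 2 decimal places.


tau = V / v0
tau = 318 / 29
tau = 10.97 min


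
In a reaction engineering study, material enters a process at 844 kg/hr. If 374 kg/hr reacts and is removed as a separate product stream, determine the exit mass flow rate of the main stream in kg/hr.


Steady-state mass balance on the main outlet: F_out = F_in - F_removed
F_out = 844 - 374
F_out = 470 kg/hr


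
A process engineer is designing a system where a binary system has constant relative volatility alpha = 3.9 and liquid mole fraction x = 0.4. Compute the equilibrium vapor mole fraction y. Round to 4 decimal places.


y = alpha*x / (1 + (alpha-1)*x)
y = 3.9*0.4 / (1 + (3.9-1)*0.4)
y = 1.56 / (1 + 1.16)
y = 1.56 / 2.16
y = 0.7222


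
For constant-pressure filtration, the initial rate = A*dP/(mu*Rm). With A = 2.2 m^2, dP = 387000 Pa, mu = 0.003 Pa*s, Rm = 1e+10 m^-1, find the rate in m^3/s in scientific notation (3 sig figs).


rate = A * dP / (mu * Rm)
rate = 2.2 * 387000 / (0.003 * 1e+10)
rate = 851400.0 / 3.000e+07
rate = 2.84e-02 m^3/s


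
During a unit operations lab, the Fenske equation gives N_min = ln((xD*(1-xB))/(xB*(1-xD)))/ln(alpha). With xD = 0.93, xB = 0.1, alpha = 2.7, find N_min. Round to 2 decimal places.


N_min = ln((xD*(1-xB))/(xB*(1-xD))) / ln(alpha)
Numerator inside ln: 0.837 / 0.007 = 119.571429
ln(119.571429) = 4.783914
ln(alpha) = ln(2.7) = 0.993252
N_min = 4.783914 / 0.993252 = 4.82


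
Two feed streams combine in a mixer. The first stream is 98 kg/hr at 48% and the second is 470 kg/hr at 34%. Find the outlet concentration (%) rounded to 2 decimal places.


Mass balance on solute: F1*x1 + F2*x2 = F3*x3
F3 = F1 + F2 = 98 + 470 = 568 kg/hr
x3 = (F1*x1 + F2*x2)/F3
x3 = (98*0.48 + 470*0.34) / 568
x3 = 36.42%


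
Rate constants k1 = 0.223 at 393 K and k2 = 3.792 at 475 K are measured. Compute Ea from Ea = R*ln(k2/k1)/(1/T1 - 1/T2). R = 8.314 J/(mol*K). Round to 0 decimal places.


Ea = R * ln(k2/k1) / (1/T1 - 1/T2)
ln(k2/k1) = ln(3.792/0.223) = 2.8334771
1/T1 - 1/T2 = 1/393 - 1/475 = 0.000439266104
Ea = 8.314 * 2.8334771 / 0.000439266104
Ea = 53629 J/mol


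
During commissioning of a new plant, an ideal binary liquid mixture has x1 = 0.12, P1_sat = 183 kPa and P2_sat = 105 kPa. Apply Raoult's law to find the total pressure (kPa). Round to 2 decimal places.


P = x1*P1_sat + x2*P2_sat
x2 = 1 - x1 = 1 - 0.12 = 0.88
P = 0.12*183 + 0.88*105
P = 21.96 + 92.4
P = 114.36 kPa


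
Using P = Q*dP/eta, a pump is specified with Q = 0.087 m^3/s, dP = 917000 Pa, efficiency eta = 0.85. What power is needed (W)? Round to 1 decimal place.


P = Q * dP / eta
P = 0.087 * 917000 / 0.85
P = 79779.0 / 0.85
P = 93857.6 W


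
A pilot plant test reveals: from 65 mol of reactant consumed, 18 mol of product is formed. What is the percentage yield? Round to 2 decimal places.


Yield = (moles product / moles consumed) * 100%
Yield = (18 / 65) * 100
Yield = 0.2769 * 100
Yield = 27.69%


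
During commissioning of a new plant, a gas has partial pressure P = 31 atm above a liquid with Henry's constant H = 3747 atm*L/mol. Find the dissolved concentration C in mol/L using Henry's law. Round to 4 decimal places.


C = P / H
C = 31 / 3747
C = 0.0083 mol/L


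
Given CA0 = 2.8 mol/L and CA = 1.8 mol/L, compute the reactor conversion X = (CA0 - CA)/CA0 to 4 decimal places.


X = (CA0 - CA) / CA0
X = (2.8 - 1.8) / 2.8
X = 1.0 / 2.8
X = 0.3571


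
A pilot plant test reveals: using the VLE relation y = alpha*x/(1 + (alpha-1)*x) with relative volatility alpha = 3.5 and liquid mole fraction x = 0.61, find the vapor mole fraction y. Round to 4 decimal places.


y = alpha*x / (1 + (alpha-1)*x)
y = 3.5*0.61 / (1 + (3.5-1)*0.61)
y = 2.135 / (1 + 1.525)
y = 2.135 / 2.525
y = 0.8455


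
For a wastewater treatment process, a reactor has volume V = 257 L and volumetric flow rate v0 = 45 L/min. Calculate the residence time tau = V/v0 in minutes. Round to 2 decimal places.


tau = V / v0
tau = 257 / 45
tau = 5.71 min


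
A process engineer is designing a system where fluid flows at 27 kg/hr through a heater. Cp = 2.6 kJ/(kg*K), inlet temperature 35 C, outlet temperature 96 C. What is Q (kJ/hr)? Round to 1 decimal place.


Q = m_dot * Cp * (T2 - T1)
Q = 27 * 2.6 * (96 - 35)
Q = 27 * 2.6 * 61
Q = 4282.2 kJ/hr


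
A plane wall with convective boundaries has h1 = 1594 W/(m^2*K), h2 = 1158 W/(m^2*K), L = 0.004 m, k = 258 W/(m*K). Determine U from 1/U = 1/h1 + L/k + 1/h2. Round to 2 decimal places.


1/U = 1/h1 + L/k + 1/h2
1/U = 1/1594 + 0.004/258 + 1/1158
1/U = 0.0006273526 + 1.55039e-05 + 0.0008635579
1/U = 0.0015064144
U = 663.83 W/(m^2*K)


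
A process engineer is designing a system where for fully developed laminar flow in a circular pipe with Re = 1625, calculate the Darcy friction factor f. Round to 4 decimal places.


f = 64 / Re
f = 64 / 1625
f = 0.0394


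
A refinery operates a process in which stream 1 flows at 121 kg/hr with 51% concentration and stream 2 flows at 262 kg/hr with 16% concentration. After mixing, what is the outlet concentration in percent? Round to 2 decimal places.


Mass balance on solute: F1*x1 + F2*x2 = F3*x3
F3 = F1 + F2 = 121 + 262 = 383 kg/hr
x3 = (F1*x1 + F2*x2)/F3
x3 = (121*0.51 + 262*0.16) / 383
x3 = 27.06%


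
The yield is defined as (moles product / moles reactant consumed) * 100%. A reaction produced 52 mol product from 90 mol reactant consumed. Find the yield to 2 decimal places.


Yield = (moles product / moles consumed) * 100%
Yield = (52 / 90) * 100
Yield = 0.5778 * 100
Yield = 57.78%


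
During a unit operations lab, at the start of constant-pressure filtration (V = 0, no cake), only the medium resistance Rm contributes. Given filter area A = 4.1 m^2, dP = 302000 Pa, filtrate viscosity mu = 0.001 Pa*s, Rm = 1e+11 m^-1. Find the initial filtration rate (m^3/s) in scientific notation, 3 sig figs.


rate = A * dP / (mu * Rm)
rate = 4.1 * 302000 / (0.001 * 1e+11)
rate = 1238200.0 / 1.000e+08
rate = 1.24e-02 m^3/s


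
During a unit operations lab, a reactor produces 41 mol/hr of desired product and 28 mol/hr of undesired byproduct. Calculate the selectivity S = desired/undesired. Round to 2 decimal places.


S = desired product rate / undesired product rate
S = 41 / 28
S = 1.46


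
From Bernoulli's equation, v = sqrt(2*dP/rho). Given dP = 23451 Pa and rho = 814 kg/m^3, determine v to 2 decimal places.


v = sqrt(2*dP/rho)
v = sqrt(2*23451/814)
v = sqrt(57.619165)
v = 7.59 m/s


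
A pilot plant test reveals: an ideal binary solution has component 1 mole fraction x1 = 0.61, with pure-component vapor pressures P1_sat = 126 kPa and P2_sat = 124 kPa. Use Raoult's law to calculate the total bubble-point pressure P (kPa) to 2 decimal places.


P = x1*P1_sat + x2*P2_sat
x2 = 1 - x1 = 1 - 0.61 = 0.39
P = 0.61*126 + 0.39*124
P = 76.86 + 48.36
P = 125.22 kPa


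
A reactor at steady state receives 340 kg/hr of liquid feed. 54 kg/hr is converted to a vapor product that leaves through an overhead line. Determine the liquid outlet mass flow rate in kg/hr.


Steady-state mass balance on the main outlet: F_out = F_in - F_removed
F_out = 340 - 54
F_out = 286 kg/hr


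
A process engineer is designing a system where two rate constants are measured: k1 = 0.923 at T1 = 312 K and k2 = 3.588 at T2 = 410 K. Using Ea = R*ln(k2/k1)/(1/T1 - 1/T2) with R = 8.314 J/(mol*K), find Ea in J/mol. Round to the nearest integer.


Ea = R * ln(k2/k1) / (1/T1 - 1/T2)
ln(k2/k1) = ln(3.588/0.923) = 1.357721
1/T1 - 1/T2 = 1/312 - 1/410 = 0.000766103815
Ea = 8.314 * 1.357721 / 0.000766103815
Ea = 14734 J/mol


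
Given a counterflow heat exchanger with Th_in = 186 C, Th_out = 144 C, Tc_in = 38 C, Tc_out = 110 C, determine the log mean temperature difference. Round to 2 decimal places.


dT1 = Th_in - Tc_out = 186 - 110 = 76
dT2 = Th_out - Tc_in = 144 - 38 = 106
LMTD = (dT1 - dT2) / ln(dT1/dT2)
LMTD = (76 - 106) / ln(76/106)
LMTD = 90.17 K


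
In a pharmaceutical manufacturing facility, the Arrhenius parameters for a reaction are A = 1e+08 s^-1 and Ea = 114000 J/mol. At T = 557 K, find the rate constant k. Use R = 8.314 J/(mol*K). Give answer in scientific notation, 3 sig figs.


k = A * exp(-Ea/(R*T))
k = 1e+08 * exp(-114000 / (8.314 * 557))
k = 1e+08 * exp(-24.617256)
k = 2.04e-03


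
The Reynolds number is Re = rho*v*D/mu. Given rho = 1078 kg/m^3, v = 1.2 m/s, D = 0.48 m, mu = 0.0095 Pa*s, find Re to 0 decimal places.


Re = rho * v * D / mu
Re = 1078 * 1.2 * 0.48 / 0.0095
Re = 620.928 / 0.0095
Re = 65361


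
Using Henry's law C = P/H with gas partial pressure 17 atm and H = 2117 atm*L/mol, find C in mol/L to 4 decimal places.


C = P / H
C = 17 / 2117
C = 0.0080 mol/L


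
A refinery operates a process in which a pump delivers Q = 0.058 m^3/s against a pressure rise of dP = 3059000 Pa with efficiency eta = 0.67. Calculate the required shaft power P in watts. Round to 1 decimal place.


P = Q * dP / eta
P = 0.058 * 3059000 / 0.67
P = 177422.0 / 0.67
P = 264809.0 W


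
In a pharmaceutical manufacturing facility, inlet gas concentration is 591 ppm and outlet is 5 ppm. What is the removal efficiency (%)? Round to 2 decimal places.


Efficiency = (G_in - G_out) / G_in * 100%
Efficiency = (591 - 5) / 591 * 100
Efficiency = 586 / 591 * 100
Efficiency = 99.15%


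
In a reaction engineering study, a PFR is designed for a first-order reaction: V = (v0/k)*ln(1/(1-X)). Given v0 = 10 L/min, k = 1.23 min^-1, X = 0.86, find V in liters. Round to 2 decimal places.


V = (v0/k) * ln(1/(1-X))
V = (10/1.23) * ln(1/(1-0.86))
V = 8.130081 * ln(7.142857)
V = 8.130081 * 1.966113
V = 15.98 L


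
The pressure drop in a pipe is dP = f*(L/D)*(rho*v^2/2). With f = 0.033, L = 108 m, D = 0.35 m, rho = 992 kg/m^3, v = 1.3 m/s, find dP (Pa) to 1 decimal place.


dP = f * (L/D) * (rho*v^2/2)
dP = 0.033 * (108/0.35) * (992*1.3^2/2)
L/D = 308.57142857
rho*v^2/2 = 992*1.69/2 = 838.24
dP = 0.033 * 308.57142857 * 838.24
dP = 8535.7 Pa


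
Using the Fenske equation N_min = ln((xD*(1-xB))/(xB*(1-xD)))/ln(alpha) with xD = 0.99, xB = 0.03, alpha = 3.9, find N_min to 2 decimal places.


N_min = ln((xD*(1-xB))/(xB*(1-xD))) / ln(alpha)
Numerator inside ln: 0.9603 / 0.0003 = 3201.0
ln(3201.0) = 8.071219
ln(alpha) = ln(3.9) = 1.360977
N_min = 8.071219 / 1.360977 = 5.93


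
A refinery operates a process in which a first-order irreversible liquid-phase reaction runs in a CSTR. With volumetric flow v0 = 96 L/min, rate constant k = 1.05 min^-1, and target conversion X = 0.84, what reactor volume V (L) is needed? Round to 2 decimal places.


V = v0 * X / (k * (1 - X))
V = 96 * 0.84 / (1.05 * (1 - 0.84))
V = 80.64 / (1.05 * 0.16)
V = 80.64 / 0.168
V = 480.00 L


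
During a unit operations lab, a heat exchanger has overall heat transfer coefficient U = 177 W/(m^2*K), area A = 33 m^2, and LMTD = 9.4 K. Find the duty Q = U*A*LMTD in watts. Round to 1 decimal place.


Q = U * A * LMTD
Q = 177 * 33 * 9.4
Q = 54905.4 W


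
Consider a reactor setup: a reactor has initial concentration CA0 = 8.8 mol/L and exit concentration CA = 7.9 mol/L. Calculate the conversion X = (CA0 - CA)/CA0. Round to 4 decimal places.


X = (CA0 - CA) / CA0
X = (8.8 - 7.9) / 8.8
X = 0.9 / 8.8
X = 0.1023


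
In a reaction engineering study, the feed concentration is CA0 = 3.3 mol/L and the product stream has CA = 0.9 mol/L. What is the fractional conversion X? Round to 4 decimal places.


X = (CA0 - CA) / CA0
X = (3.3 - 0.9) / 3.3
X = 2.4 / 3.3
X = 0.7273


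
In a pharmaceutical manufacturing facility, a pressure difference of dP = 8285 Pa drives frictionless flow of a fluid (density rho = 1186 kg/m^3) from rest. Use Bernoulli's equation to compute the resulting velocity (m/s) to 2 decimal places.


v = sqrt(2*dP/rho)
v = sqrt(2*8285/1186)
v = sqrt(13.971332)
v = 3.74 m/s


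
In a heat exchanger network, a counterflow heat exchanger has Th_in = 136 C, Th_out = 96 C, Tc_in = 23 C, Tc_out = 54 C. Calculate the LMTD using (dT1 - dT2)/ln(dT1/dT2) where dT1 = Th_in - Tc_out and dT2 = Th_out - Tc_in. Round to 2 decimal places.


dT1 = Th_in - Tc_out = 136 - 54 = 82
dT2 = Th_out - Tc_in = 96 - 23 = 73
LMTD = (dT1 - dT2) / ln(dT1/dT2)
LMTD = (82 - 73) / ln(82/73)
LMTD = 77.41 K


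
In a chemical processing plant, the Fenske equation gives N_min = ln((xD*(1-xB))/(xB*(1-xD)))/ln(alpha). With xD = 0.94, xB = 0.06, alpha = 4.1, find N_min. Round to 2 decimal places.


N_min = ln((xD*(1-xB))/(xB*(1-xD))) / ln(alpha)
Numerator inside ln: 0.8836 / 0.0036 = 245.444444
ln(245.444444) = 5.503071
ln(alpha) = ln(4.1) = 1.410987
N_min = 5.503071 / 1.410987 = 3.90


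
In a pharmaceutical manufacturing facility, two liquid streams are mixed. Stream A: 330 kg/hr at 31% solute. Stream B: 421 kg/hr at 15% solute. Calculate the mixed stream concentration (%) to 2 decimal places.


Mass balance on solute: F1*x1 + F2*x2 = F3*x3
F3 = F1 + F2 = 330 + 421 = 751 kg/hr
x3 = (F1*x1 + F2*x2)/F3
x3 = (330*0.31 + 421*0.15) / 751
x3 = 22.03%


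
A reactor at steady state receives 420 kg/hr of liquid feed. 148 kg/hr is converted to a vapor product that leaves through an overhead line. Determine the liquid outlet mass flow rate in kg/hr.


Steady-state mass balance on the main outlet: F_out = F_in - F_removed
F_out = 420 - 148
F_out = 272 kg/hr


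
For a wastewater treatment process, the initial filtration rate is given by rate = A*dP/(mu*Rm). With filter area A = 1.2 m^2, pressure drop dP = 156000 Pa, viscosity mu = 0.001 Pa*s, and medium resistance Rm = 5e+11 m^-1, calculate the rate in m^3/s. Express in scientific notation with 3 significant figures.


rate = A * dP / (mu * Rm)
rate = 1.2 * 156000 / (0.001 * 5e+11)
rate = 187200.0 / 5.000e+08
rate = 3.74e-04 m^3/s


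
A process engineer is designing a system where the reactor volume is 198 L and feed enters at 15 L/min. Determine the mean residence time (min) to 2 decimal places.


tau = V / v0
tau = 198 / 15
tau = 13.20 min


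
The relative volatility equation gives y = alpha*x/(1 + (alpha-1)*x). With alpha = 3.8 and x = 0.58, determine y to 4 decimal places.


y = alpha*x / (1 + (alpha-1)*x)
y = 3.8*0.58 / (1 + (3.8-1)*0.58)
y = 2.204 / (1 + 1.624)
y = 2.204 / 2.624
y = 0.8399


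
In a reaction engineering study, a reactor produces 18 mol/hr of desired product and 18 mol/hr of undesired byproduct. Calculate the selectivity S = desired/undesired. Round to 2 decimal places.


S = desired product rate / undesired product rate
S = 18 / 18
S = 1.00


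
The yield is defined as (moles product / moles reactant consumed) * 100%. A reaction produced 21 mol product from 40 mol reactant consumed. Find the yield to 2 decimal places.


Yield = (moles product / moles consumed) * 100%
Yield = (21 / 40) * 100
Yield = 0.525 * 100
Yield = 52.50%


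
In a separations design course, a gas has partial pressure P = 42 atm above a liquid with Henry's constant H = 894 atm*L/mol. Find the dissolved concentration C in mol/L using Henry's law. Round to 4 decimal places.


C = P / H
C = 42 / 894
C = 0.0470 mol/L


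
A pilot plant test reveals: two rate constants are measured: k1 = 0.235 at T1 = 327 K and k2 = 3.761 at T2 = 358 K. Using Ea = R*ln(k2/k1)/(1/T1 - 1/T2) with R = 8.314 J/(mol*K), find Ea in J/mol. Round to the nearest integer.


Ea = R * ln(k2/k1) / (1/T1 - 1/T2)
ln(k2/k1) = ln(3.761/0.235) = 2.7728546
1/T1 - 1/T2 = 1/327 - 1/358 = 0.000264807886
Ea = 8.314 * 2.7728546 / 0.000264807886
Ea = 87058 J/mol


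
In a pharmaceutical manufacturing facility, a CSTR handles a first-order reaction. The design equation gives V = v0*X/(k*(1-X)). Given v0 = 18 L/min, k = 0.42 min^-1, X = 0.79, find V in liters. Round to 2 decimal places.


V = v0 * X / (k * (1 - X))
V = 18 * 0.79 / (0.42 * (1 - 0.79))
V = 14.22 / (0.42 * 0.21)
V = 14.22 / 0.0882
V = 161.22 L


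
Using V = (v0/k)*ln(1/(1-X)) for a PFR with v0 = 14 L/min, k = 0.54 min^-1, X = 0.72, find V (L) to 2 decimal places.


V = (v0/k) * ln(1/(1-X))
V = (14/0.54) * ln(1/(1-0.72))
V = 25.925926 * ln(3.571429)
V = 25.925926 * 1.272966
V = 33.00 L


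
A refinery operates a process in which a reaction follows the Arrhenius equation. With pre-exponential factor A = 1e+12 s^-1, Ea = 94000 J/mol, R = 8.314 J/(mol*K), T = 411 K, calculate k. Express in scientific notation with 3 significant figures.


k = A * exp(-Ea/(R*T))
k = 1e+12 * exp(-94000 / (8.314 * 411))
k = 1e+12 * exp(-27.509077)
k = 1.13e+00


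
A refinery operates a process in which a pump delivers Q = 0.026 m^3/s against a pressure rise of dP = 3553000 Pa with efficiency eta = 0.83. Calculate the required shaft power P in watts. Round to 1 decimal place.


P = Q * dP / eta
P = 0.026 * 3553000 / 0.83
P = 92378.0 / 0.83
P = 111298.8 W


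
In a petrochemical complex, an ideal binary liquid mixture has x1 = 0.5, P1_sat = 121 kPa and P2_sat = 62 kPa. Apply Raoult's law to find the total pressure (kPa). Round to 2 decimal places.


P = x1*P1_sat + x2*P2_sat
x2 = 1 - x1 = 1 - 0.5 = 0.5
P = 0.5*121 + 0.5*62
P = 60.5 + 31.0
P = 91.50 kPa


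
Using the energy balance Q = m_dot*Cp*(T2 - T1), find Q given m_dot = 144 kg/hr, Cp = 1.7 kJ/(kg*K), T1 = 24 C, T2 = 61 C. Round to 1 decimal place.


Q = m_dot * Cp * (T2 - T1)
Q = 144 * 1.7 * (61 - 24)
Q = 144 * 1.7 * 37
Q = 9057.6 kJ/hr


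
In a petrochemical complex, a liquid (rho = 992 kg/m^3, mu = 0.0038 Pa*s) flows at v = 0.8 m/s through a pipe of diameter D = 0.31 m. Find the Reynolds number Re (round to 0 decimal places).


Re = rho * v * D / mu
Re = 992 * 0.8 * 0.31 / 0.0038
Re = 246.016 / 0.0038
Re = 64741


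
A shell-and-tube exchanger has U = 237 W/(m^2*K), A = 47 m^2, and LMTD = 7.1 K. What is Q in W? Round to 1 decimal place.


Q = U * A * LMTD
Q = 237 * 47 * 7.1
Q = 79086.9 W


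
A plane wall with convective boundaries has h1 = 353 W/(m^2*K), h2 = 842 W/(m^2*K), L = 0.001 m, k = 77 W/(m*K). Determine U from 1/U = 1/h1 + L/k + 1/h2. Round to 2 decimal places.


1/U = 1/h1 + L/k + 1/h2
1/U = 1/353 + 0.001/77 + 1/842
1/U = 0.0028328612 + 1.2987e-05 + 0.0011876485
1/U = 0.0040334967
U = 247.92 W/(m^2*K)


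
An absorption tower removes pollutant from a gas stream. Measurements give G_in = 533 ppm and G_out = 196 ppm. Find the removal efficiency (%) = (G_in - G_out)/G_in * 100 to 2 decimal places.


Efficiency = (G_in - G_out) / G_in * 100%
Efficiency = (533 - 196) / 533 * 100
Efficiency = 337 / 533 * 100
Efficiency = 63.23%


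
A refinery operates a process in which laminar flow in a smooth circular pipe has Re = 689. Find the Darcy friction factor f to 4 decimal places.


f = 64 / Re
f = 64 / 689
f = 0.0929


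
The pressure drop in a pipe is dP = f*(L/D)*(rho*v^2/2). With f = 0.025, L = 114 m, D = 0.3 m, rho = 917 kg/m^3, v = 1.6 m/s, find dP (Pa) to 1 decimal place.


dP = f * (L/D) * (rho*v^2/2)
dP = 0.025 * (114/0.3) * (917*1.6^2/2)
L/D = 380.0
rho*v^2/2 = 917*2.56/2 = 1173.76
dP = 0.025 * 380.0 * 1173.76
dP = 11150.7 Pa


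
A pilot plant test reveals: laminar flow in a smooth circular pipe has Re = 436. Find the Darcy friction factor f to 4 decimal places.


f = 64 / Re
f = 64 / 436
f = 0.1468


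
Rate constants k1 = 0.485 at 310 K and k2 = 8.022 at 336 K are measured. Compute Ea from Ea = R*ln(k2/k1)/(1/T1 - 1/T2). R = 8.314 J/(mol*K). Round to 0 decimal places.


Ea = R * ln(k2/k1) / (1/T1 - 1/T2)
ln(k2/k1) = ln(8.022/0.485) = 2.8057942
1/T1 - 1/T2 = 1/310 - 1/336 = 0.000249615975
Ea = 8.314 * 2.8057942 / 0.000249615975
Ea = 93453 J/mol


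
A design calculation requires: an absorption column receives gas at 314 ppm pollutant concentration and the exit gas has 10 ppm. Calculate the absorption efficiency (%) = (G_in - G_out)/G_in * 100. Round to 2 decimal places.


Efficiency = (G_in - G_out) / G_in * 100%
Efficiency = (314 - 10) / 314 * 100
Efficiency = 304 / 314 * 100
Efficiency = 96.82%


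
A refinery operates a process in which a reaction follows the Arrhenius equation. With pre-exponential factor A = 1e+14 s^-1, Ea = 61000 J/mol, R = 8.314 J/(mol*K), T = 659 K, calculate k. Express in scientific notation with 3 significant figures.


k = A * exp(-Ea/(R*T))
k = 1e+14 * exp(-61000 / (8.314 * 659))
k = 1e+14 * exp(-11.133569)
k = 1.46e+09


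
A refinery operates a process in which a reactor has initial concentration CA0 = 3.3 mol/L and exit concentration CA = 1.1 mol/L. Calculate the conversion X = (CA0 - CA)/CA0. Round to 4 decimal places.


X = (CA0 - CA) / CA0
X = (3.3 - 1.1) / 3.3
X = 2.2 / 3.3
X = 0.6667


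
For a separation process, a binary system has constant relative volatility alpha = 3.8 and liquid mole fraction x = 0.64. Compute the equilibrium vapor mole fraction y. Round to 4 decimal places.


y = alpha*x / (1 + (alpha-1)*x)
y = 3.8*0.64 / (1 + (3.8-1)*0.64)
y = 2.432 / (1 + 1.792)
y = 2.432 / 2.792
y = 0.8711


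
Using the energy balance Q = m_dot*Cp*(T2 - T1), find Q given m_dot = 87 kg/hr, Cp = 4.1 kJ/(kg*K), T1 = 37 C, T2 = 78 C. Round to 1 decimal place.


Q = m_dot * Cp * (T2 - T1)
Q = 87 * 4.1 * (78 - 37)
Q = 87 * 4.1 * 41
Q = 14624.7 kJ/hr


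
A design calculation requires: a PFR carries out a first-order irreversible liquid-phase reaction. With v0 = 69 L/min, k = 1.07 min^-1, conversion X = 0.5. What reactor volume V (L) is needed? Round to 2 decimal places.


V = (v0/k) * ln(1/(1-X))
V = (69/1.07) * ln(1/(1-0.5))
V = 64.485981 * ln(2.0)
V = 64.485981 * 0.693147
V = 44.70 L


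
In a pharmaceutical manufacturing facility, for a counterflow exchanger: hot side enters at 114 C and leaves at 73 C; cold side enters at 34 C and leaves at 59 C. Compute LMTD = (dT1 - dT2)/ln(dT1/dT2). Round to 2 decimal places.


dT1 = Th_in - Tc_out = 114 - 59 = 55
dT2 = Th_out - Tc_in = 73 - 34 = 39
LMTD = (dT1 - dT2) / ln(dT1/dT2)
LMTD = (55 - 39) / ln(55/39)
LMTD = 46.54 K


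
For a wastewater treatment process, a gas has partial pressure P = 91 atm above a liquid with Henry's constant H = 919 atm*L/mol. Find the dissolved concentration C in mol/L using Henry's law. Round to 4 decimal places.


C = P / H
C = 91 / 919
C = 0.0990 mol/L


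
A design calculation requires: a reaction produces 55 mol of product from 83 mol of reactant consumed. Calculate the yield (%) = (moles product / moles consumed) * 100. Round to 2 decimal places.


Yield = (moles product / moles consumed) * 100%
Yield = (55 / 83) * 100
Yield = 0.6627 * 100
Yield = 66.27%


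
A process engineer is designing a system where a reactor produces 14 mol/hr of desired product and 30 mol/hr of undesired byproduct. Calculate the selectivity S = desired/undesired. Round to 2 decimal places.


S = desired product rate / undesired product rate
S = 14 / 30
S = 0.47


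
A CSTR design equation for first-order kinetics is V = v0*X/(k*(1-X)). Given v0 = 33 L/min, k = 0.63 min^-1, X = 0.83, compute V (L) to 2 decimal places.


V = v0 * X / (k * (1 - X))
V = 33 * 0.83 / (0.63 * (1 - 0.83))
V = 27.39 / (0.63 * 0.17)
V = 27.39 / 0.1071
V = 255.74 L


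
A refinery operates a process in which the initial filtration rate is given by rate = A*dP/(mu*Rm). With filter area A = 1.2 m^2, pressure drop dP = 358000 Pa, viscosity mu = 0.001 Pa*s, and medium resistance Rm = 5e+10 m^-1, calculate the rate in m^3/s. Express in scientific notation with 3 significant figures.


rate = A * dP / (mu * Rm)
rate = 1.2 * 358000 / (0.001 * 5e+10)
rate = 429600.0 / 5.000e+07
rate = 8.59e-03 m^3/s


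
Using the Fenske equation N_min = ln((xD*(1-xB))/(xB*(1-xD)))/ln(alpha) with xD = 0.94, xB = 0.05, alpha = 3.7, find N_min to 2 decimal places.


N_min = ln((xD*(1-xB))/(xB*(1-xD))) / ln(alpha)
Numerator inside ln: 0.893 / 0.003 = 297.666667
ln(297.666667) = 5.695974
ln(alpha) = ln(3.7) = 1.308333
N_min = 5.695974 / 1.308333 = 4.35


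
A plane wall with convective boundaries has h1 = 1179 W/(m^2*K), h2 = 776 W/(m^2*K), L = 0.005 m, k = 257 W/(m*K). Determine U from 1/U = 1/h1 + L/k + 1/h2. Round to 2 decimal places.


1/U = 1/h1 + L/k + 1/h2
1/U = 1/1179 + 0.005/257 + 1/776
1/U = 0.0008481764 + 1.94553e-05 + 0.0012886598
1/U = 0.0021562915
U = 463.76 W/(m^2*K)


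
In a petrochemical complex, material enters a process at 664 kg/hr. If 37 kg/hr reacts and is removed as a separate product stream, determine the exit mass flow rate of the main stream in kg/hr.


Steady-state mass balance on the main outlet: F_out = F_in - F_removed
F_out = 664 - 37
F_out = 627 kg/hr


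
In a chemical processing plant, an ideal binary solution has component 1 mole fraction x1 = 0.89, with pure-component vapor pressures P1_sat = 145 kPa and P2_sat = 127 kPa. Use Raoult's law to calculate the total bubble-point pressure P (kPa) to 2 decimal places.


P = x1*P1_sat + x2*P2_sat
x2 = 1 - x1 = 1 - 0.89 = 0.11
P = 0.89*145 + 0.11*127
P = 129.05 + 13.97
P = 143.02 kPa


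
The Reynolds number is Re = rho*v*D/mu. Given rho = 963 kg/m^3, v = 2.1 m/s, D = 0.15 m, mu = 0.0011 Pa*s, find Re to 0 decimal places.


Re = rho * v * D / mu
Re = 963 * 2.1 * 0.15 / 0.0011
Re = 303.345 / 0.0011
Re = 275768


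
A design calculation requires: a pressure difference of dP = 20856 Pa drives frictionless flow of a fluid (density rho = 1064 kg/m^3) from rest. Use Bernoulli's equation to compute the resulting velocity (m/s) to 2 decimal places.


v = sqrt(2*dP/rho)
v = sqrt(2*20856/1064)
v = sqrt(39.203008)
v = 6.26 m/s


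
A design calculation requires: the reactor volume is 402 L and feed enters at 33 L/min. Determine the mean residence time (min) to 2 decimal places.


tau = V / v0
tau = 402 / 33
tau = 12.18 min


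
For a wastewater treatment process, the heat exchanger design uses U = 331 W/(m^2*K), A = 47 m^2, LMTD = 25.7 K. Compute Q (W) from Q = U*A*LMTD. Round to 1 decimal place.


Q = U * A * LMTD
Q = 331 * 47 * 25.7
Q = 399814.9 W


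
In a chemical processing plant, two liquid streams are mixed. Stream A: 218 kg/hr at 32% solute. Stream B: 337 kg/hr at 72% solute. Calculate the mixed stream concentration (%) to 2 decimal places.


Mass balance on solute: F1*x1 + F2*x2 = F3*x3
F3 = F1 + F2 = 218 + 337 = 555 kg/hr
x3 = (F1*x1 + F2*x2)/F3
x3 = (218*0.32 + 337*0.72) / 555
x3 = 56.29%


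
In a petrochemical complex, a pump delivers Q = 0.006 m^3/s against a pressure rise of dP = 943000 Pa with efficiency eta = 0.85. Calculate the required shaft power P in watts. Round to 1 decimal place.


P = Q * dP / eta
P = 0.006 * 943000 / 0.85
P = 5658.0 / 0.85
P = 6656.5 W
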